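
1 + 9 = 10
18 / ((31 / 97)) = 1746/31 = 56.32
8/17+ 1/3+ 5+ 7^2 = 2795/51 = 54.80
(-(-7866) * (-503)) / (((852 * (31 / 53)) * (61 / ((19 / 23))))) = -28871697/268522 = -107.52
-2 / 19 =-0.11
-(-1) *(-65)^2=4225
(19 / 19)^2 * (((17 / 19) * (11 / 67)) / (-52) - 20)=-1324107/66196 = -20.00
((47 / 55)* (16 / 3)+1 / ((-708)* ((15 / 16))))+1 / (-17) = 446563/99297 = 4.50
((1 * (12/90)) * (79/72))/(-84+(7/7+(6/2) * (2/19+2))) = -1501/786780 = 0.00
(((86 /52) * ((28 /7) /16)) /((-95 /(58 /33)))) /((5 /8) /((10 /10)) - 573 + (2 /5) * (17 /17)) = 2494/186486729 = 0.00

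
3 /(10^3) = 3/1000 = 0.00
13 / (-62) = -13/62 = -0.21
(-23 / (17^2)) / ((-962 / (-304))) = -3496/139009 = -0.03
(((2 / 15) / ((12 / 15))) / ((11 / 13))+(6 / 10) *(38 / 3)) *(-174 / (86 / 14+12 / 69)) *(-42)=9020.47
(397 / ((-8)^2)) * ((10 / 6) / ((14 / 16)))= 1985/168 = 11.82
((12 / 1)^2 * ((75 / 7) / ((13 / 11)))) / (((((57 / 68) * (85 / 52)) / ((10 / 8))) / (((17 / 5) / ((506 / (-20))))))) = -489600/3059 = -160.05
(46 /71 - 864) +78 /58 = -1774873/2059 = -862.01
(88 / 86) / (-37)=-44/1591 = -0.03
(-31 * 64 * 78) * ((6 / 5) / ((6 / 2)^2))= -103168/5 = -20633.60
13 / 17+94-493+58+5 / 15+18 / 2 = -16876/51 = -330.90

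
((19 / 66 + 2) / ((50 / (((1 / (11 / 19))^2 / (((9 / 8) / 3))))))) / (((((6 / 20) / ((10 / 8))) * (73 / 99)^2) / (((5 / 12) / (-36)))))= -0.03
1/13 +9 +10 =248/13 = 19.08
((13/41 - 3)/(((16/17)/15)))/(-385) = 255/2296 = 0.11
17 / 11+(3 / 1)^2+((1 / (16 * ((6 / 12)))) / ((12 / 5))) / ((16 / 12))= 14903/1408 = 10.58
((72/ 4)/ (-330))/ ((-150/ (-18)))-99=-136134/1375 = -99.01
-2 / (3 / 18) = -12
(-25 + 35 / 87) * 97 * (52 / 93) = -10794160/8091 = -1334.09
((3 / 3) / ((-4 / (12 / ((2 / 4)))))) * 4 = -24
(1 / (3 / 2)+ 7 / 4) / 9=29/108 = 0.27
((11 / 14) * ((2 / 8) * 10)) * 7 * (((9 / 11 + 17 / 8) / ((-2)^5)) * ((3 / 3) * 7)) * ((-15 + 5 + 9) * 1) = 9065/1024 = 8.85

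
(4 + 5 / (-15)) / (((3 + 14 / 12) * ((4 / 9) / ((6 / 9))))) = 33/25 = 1.32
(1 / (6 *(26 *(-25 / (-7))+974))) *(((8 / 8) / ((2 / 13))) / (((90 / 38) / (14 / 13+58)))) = 2128/84015 = 0.03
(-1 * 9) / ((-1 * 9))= 1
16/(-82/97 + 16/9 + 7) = 13968/6925 = 2.02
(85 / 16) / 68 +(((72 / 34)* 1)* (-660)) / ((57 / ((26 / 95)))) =-2605091/392768 = -6.63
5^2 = 25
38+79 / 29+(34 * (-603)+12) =-20449.28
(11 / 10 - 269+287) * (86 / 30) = 54.75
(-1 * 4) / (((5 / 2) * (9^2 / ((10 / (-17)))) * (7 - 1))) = 8/4131 = 0.00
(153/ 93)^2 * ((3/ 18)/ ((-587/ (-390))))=169065/564107 = 0.30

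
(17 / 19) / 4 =17/76 = 0.22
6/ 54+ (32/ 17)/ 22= 331/1683 = 0.20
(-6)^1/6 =-1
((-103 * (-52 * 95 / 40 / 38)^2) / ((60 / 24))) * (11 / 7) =-191477/280 = -683.85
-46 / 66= -23/33 = -0.70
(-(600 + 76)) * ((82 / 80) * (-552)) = 1912404/5 = 382480.80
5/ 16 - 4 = -59/16 = -3.69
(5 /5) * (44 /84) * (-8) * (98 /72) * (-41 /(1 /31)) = 195734/27 = 7249.41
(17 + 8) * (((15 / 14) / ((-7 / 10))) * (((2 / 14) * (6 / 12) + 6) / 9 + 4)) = -368125/2058 = -178.88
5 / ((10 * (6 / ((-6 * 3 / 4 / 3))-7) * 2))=-1/44 = -0.02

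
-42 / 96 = -7/16 = -0.44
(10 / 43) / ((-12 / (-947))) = 4735/258 = 18.35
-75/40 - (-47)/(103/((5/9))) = -12025/7416 = -1.62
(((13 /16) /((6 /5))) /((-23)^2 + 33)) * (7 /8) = 455/431616 = 0.00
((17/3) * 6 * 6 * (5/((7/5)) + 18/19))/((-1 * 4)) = -230.46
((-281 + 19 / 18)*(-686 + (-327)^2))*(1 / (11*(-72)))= 535358477/14256 = 37553.20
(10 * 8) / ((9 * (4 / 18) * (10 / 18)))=72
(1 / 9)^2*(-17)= -17/81 = -0.21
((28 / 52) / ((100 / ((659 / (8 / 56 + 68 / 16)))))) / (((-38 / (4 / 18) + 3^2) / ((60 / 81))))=-64582/17485065 = 0.00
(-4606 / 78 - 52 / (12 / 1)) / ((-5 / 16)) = 13184/65 = 202.83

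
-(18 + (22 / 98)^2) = -43339/2401 = -18.05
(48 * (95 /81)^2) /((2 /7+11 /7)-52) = -1010800/767637 = -1.32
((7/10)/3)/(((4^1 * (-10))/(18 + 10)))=-49/300 = -0.16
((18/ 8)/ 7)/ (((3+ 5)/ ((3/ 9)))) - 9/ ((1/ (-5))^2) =-224.99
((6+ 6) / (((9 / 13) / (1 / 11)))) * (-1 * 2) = -104/33 = -3.15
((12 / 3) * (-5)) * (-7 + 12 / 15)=124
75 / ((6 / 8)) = 100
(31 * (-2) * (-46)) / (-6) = -1426/3 = -475.33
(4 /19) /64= 1/304 = 0.00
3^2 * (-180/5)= -324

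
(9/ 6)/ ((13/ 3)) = 9/26 = 0.35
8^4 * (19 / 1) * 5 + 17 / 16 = 6225937/16 = 389121.06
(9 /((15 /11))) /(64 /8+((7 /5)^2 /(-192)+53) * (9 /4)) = 3840/74023 = 0.05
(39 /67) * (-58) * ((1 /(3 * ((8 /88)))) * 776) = -96061.85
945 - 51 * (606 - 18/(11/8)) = -322227/11 = -29293.36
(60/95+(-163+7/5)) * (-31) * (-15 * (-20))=28443120/19 = 1497006.32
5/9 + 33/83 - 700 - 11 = -530405/747 = -710.05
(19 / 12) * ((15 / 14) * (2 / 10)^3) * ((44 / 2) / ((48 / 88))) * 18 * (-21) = -20691/100 = -206.91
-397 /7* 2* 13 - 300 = -12422/7 = -1774.57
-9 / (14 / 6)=-3.86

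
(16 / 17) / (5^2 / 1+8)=16/561 = 0.03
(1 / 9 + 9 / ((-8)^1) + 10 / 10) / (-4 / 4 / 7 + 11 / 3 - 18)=7/7296 = 0.00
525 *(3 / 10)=315/2 = 157.50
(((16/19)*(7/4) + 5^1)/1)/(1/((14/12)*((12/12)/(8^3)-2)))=-293601/19456 = -15.09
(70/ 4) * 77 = 2695/2 = 1347.50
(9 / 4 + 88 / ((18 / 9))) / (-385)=-37/308 = -0.12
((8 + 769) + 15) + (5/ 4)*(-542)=229/2 = 114.50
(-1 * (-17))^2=289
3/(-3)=-1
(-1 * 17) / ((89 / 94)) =-1598/89 = -17.96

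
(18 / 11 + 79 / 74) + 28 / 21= 9859/2442 = 4.04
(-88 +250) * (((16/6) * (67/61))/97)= 28944/5917 = 4.89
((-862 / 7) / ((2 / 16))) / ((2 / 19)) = -65512/7 = -9358.86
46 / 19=2.42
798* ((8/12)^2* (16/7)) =2432/3 = 810.67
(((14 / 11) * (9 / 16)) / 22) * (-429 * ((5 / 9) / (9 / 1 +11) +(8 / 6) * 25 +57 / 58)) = -9788415/20416 = -479.45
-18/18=-1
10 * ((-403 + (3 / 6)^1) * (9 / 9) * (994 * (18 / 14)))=-5143950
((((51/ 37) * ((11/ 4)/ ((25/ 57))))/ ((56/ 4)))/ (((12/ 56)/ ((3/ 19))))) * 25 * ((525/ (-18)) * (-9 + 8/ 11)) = 812175/296 = 2743.83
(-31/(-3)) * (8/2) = 124/3 = 41.33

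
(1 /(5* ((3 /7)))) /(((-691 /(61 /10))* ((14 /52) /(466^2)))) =-172204708/51825 = -3322.81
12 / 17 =0.71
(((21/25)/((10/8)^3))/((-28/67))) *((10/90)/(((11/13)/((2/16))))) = -1742/103125 = -0.02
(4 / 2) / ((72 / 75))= 25/12 = 2.08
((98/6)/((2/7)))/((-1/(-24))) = 1372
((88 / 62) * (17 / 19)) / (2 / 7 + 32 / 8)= 2618/8835 = 0.30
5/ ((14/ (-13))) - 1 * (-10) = 75/14 = 5.36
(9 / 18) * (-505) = -505/2 = -252.50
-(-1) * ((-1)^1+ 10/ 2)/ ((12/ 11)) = 11/3 = 3.67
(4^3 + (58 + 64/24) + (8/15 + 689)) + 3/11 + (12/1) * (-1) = 44136/55 = 802.47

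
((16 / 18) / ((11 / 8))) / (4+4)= 8/99 = 0.08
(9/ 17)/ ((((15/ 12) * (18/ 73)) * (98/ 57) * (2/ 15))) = 12483/1666 = 7.49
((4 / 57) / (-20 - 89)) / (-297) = 4/1845261 = 0.00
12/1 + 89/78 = 1025/78 = 13.14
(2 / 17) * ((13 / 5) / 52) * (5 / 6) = 1/204 = 0.00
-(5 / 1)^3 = -125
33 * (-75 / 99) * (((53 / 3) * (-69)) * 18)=548550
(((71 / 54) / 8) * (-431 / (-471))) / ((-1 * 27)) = -30601/5493744 = -0.01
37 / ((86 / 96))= 1776/43 = 41.30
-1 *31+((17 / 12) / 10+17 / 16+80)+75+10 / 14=125.92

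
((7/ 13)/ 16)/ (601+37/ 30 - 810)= -105/648232 = 0.00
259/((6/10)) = 1295/3 = 431.67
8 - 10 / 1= -2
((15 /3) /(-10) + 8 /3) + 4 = 37/6 = 6.17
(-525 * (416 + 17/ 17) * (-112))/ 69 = 8173200/23 = 355356.52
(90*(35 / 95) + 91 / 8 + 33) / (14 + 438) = 11785/68704 = 0.17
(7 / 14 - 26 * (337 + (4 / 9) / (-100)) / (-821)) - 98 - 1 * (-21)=-24320077/369450 = -65.83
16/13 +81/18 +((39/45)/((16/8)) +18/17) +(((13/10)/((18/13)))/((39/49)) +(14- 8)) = 1718801/119340 = 14.40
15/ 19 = 0.79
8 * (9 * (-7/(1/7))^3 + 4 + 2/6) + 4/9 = -76236236/9 = -8470692.89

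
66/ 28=33/14 = 2.36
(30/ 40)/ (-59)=-3/236 = -0.01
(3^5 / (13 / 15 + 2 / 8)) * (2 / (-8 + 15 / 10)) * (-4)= 233280/871 = 267.83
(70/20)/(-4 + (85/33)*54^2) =77/165152 = 0.00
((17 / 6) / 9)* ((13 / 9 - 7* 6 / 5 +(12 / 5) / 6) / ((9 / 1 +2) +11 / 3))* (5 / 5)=-1003/7128 = -0.14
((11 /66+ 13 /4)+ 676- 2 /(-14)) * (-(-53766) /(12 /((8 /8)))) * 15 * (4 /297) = 852534605/1386 = 615104.33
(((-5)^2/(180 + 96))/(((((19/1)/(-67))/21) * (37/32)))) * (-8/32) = 23450/16169 = 1.45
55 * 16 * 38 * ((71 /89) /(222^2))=0.54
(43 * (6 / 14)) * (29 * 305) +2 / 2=1141012/7 = 163001.71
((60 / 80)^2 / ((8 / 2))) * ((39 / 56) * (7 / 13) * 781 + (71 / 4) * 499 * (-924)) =-589234041/512 = -1150847.74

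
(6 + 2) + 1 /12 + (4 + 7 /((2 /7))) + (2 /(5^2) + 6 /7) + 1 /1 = 80893/2100 = 38.52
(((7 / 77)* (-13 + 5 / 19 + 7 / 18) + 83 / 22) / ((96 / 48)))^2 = 24850225/14152644 = 1.76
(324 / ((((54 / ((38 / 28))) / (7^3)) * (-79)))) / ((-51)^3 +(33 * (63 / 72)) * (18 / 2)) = 7448/27890397 = 0.00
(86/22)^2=15.28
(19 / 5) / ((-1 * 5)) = -19/25 = -0.76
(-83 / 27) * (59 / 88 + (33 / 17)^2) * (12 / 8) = -9369289/457776 = -20.47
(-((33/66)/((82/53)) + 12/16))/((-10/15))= 66/41 = 1.61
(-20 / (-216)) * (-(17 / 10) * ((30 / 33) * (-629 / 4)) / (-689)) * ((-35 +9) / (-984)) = -53465/61956576 = 0.00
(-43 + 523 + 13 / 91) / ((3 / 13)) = 43693/21 = 2080.62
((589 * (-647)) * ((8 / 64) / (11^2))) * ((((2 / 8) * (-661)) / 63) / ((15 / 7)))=251895863/522720 = 481.89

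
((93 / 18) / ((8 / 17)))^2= 277729/2304 = 120.54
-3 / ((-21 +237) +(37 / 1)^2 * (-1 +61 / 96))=288/27179 = 0.01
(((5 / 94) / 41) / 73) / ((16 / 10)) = 25/2250736 = 0.00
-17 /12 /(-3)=0.47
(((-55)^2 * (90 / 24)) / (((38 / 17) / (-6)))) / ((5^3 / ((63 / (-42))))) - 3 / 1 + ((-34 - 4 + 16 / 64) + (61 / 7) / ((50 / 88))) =9043343/26600 = 339.98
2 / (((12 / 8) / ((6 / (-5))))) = -8/5 = -1.60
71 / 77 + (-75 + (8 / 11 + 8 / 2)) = -5340/77 = -69.35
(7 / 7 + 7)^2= 64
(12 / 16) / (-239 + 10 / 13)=-39/12388 = 0.00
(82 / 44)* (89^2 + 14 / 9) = 2923423/198 = 14764.76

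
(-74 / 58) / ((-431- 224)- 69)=37/20996 = 0.00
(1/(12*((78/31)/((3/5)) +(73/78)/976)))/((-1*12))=-49166/29696709 = 0.00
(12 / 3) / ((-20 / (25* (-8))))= 40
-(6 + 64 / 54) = -194/27 = -7.19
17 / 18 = 0.94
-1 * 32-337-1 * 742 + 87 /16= -17689/16 = -1105.56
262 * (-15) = -3930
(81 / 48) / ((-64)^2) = 27/65536 = 0.00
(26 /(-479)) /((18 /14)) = -182/4311 = -0.04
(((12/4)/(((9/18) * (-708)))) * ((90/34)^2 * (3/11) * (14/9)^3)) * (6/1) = -68600/187561 = -0.37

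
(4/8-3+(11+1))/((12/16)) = 38/3 = 12.67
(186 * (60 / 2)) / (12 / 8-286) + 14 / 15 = -159434/8535 = -18.68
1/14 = 0.07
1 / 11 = 0.09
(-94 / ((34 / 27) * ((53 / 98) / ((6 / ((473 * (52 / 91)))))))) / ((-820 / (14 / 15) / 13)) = 39609297/873654650 = 0.05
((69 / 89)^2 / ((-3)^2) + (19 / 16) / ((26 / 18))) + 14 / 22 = 27642729/18123248 = 1.53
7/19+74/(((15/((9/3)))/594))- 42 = 831209/95 = 8749.57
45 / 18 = 5/2 = 2.50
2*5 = 10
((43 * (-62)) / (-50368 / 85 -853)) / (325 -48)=226610/34035821 = 0.01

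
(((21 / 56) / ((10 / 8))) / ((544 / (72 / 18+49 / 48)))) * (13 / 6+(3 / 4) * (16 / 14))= 30607/3655680 = 0.01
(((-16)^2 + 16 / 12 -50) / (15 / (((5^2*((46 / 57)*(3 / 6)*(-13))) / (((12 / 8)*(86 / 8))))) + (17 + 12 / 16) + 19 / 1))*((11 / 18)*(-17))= -695557720/11271717 = -61.71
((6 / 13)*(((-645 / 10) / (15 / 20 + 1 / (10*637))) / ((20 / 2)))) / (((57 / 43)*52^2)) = -271803/245500216 = 0.00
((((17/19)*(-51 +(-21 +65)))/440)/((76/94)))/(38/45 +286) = -7191/117160384 = 0.00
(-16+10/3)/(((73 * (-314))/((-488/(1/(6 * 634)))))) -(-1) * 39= -11309917/11461 = -986.82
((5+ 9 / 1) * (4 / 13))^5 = 550731776/371293 = 1483.28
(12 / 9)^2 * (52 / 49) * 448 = 53248/63 = 845.21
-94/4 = -23.50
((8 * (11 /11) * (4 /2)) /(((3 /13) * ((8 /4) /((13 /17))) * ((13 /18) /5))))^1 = 3120/17 = 183.53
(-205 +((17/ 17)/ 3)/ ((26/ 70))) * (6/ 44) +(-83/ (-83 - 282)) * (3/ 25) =-36281893/1304875 = -27.80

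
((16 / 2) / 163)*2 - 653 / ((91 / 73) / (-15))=116552161/14833 = 7857.63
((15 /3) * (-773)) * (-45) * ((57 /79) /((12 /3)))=9913725/316 = 31372.55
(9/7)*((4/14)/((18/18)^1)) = 18/49 = 0.37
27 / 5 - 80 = -373/5 = -74.60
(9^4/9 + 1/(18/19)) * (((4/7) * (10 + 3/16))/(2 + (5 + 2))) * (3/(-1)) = -2141983/1512 = -1416.66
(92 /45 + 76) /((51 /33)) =38632/765 = 50.50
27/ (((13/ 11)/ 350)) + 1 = 103963/13 = 7997.15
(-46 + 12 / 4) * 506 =-21758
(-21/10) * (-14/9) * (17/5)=833/75 = 11.11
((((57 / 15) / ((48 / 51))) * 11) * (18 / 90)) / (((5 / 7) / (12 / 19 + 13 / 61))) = 1281511/122000 = 10.50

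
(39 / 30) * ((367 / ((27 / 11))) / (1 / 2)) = 52481/135 = 388.75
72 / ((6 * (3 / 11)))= 44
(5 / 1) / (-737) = -5/737 = -0.01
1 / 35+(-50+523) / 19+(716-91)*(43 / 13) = 18087337/8645 = 2092.23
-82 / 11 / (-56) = 41/308 = 0.13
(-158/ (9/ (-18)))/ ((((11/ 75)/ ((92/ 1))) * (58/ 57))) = 194800.63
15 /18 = 5/6 = 0.83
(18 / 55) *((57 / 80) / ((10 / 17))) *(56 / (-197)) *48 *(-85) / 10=12453588/270875 = 45.98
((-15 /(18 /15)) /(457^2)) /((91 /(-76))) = 950/19005259 = 0.00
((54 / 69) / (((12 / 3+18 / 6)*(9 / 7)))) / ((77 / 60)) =120/1771 = 0.07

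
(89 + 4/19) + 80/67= 115085/1273 = 90.40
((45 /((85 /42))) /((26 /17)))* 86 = 16254/13 = 1250.31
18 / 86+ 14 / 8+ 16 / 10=3061/860 = 3.56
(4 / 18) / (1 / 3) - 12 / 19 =0.04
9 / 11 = 0.82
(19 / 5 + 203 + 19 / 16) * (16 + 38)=449253/40 = 11231.32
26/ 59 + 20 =1206/59 = 20.44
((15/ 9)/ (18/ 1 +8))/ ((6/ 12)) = 5/39 = 0.13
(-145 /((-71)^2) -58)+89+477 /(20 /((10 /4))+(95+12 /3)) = 19110039/539387 = 35.43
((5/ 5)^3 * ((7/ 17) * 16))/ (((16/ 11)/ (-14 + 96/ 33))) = -854/17 = -50.24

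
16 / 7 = 2.29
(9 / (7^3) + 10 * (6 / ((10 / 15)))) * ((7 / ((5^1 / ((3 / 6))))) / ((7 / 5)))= 30879/686 = 45.01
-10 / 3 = -3.33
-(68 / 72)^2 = -289/324 = -0.89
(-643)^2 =413449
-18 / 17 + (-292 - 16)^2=1612670/17 = 94862.94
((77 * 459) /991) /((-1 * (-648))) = 1309/23784 = 0.06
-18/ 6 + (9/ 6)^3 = 3/8 = 0.38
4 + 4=8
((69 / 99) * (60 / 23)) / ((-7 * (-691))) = 20/53207 = 0.00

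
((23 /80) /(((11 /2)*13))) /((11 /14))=161/31460 = 0.01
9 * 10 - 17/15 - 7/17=22556/255 = 88.45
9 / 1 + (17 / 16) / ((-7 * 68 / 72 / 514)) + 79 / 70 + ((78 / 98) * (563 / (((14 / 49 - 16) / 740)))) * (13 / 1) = -274392.40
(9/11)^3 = 0.55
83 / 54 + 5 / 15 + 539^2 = 290522.87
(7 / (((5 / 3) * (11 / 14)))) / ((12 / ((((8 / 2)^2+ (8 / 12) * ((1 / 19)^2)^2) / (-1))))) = -30651509/4300593 = -7.13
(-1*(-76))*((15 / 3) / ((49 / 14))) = 760/7 = 108.57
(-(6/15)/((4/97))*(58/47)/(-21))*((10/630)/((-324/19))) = -53447/100733220 = 0.00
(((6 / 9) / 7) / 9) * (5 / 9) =10/1701 = 0.01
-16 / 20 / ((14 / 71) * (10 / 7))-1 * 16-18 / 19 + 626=287951/475 = 606.21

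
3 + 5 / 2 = 11/2 = 5.50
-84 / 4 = -21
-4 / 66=-2/33 = -0.06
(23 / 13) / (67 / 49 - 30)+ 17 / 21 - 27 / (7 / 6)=-53278/2379 = -22.40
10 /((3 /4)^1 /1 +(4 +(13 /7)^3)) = 2744/3061 = 0.90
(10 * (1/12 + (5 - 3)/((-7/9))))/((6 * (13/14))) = -1045/234 = -4.47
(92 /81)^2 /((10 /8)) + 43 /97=4694647/3182085 = 1.48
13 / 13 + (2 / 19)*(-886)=-1753/19 = -92.26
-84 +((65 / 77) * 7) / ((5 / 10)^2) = -664/11 = -60.36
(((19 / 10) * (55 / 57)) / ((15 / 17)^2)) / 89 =3179/120150 = 0.03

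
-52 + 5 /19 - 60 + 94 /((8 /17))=88.01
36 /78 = 6/13 = 0.46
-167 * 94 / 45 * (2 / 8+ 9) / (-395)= 290413/35550 = 8.17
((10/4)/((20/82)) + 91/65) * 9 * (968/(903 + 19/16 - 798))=8119584/8495 = 955.81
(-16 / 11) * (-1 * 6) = 96/11 = 8.73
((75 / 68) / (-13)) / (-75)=1/884 = 0.00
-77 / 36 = -2.14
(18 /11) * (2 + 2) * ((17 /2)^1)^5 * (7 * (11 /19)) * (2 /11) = 213997.59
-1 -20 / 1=-21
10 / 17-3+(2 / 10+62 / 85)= -126/85 = -1.48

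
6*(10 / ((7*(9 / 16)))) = 320/21 = 15.24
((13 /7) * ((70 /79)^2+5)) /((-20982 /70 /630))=-37910250/1678829 = -22.58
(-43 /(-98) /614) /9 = 43/541548 = 0.00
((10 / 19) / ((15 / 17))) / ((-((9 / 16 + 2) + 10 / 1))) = -544/11457 = -0.05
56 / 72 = 7/9 = 0.78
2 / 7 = 0.29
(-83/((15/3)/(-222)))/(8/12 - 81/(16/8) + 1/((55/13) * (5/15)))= -1216116/12911 = -94.19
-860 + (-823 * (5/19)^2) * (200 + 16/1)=-4754660/361 = -13170.80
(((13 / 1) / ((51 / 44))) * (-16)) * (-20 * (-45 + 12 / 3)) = -7504640/51 = -147149.80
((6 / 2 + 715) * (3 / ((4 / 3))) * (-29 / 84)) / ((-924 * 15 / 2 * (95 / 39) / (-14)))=-135343/292600 = -0.46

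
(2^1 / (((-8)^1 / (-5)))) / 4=5/16 = 0.31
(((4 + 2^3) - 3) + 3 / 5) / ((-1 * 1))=-48/5 = -9.60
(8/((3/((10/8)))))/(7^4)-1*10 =-72020/7203 = -10.00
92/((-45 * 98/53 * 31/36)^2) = 1033712/57684025 = 0.02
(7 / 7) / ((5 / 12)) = 12/5 = 2.40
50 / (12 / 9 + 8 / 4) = 15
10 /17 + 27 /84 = 0.91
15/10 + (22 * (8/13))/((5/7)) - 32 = -1501/130 = -11.55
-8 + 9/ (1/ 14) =118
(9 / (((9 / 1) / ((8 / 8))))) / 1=1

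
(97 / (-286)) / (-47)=97/13442 = 0.01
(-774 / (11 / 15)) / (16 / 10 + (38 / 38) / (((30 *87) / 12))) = -2525175/3839 = -657.77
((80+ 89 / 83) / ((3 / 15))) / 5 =6729/83 = 81.07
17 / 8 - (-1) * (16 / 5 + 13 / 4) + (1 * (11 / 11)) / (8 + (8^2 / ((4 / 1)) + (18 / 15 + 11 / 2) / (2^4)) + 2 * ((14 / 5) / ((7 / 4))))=1522117/176760 = 8.61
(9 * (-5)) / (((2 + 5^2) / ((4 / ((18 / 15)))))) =-50/9 = -5.56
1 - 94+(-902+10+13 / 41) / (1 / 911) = -33309062/41 = -812416.15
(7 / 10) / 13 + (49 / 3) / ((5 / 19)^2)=460019/1950 = 235.91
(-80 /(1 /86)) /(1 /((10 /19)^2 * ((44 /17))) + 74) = -30272000/331737 = -91.25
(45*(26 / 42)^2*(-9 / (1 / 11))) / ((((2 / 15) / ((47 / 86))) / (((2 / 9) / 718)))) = -6552975/3025652 = -2.17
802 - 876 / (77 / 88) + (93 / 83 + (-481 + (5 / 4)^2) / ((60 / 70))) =-14080951/18592 = -757.37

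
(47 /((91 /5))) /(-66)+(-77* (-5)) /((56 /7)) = 1155215/24024 = 48.09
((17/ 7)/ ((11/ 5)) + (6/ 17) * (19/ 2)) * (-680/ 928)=-14585/4466 = -3.27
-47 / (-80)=47/80 = 0.59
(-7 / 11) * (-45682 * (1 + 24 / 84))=411138/11 = 37376.18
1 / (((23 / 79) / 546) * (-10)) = -21567/115 = -187.54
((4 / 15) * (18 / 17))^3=13824/614125 = 0.02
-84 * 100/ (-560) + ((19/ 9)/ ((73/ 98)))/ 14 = 9988/657 = 15.20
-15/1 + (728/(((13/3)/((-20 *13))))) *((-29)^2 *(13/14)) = -34110975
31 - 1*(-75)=106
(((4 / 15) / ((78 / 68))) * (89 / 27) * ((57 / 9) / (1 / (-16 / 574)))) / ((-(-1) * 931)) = -96832/666375255 = 0.00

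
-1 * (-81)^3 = 531441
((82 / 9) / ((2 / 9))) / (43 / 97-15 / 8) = -31816/1111 = -28.64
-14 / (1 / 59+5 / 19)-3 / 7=-55400/1099 = -50.41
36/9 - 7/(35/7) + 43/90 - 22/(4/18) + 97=97/90 = 1.08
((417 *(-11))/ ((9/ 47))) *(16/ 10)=-574904/15 = -38326.93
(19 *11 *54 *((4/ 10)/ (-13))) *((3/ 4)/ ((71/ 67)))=-1134243/4615 = -245.77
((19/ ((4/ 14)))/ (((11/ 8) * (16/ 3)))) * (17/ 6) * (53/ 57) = 6307/264 = 23.89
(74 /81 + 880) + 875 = 142229/81 = 1755.91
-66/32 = -33/16 = -2.06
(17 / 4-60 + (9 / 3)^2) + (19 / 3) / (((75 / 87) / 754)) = 1647791/300 = 5492.64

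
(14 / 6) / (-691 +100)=-7/1773 = 0.00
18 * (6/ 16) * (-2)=-27/2 = -13.50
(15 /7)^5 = 759375/16807 = 45.18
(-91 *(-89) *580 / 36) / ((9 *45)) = 234871/729 = 322.18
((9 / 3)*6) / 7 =18/7 = 2.57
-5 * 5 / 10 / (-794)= 5/1588 = 0.00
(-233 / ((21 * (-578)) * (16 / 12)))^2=54289/261921856 = 0.00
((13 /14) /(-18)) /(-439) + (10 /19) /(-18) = -61213/2101932 = -0.03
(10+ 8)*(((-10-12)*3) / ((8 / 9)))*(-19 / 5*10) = 50787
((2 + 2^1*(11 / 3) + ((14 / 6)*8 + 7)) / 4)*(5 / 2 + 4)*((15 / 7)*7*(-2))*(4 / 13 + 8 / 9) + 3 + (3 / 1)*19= -5945/3 = -1981.67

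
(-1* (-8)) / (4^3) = 1/8 = 0.12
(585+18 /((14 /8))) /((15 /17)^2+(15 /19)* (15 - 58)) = -7626999/424970 = -17.95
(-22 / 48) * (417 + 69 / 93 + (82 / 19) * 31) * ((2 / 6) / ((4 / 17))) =-5062277/14136 = -358.11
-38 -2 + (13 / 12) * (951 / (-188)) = -34201/752 = -45.48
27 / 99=3/11 = 0.27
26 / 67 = 0.39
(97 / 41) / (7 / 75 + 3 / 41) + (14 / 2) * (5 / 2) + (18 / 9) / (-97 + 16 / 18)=14034059/442880 = 31.69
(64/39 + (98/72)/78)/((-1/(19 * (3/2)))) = -88483/1872 = -47.27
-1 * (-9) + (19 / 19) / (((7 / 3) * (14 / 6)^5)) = 1059570/117649 = 9.01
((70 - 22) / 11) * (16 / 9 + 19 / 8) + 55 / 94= 58027/3102 = 18.71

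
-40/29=-1.38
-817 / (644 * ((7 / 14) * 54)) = -817/17388 = -0.05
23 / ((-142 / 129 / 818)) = -1213503/71 = -17091.59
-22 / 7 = -3.14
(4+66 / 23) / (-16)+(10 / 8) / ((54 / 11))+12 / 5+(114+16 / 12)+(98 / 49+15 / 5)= 761089/6210 = 122.56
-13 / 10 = -1.30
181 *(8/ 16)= 181/2 = 90.50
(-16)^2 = 256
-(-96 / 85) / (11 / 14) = 1344/935 = 1.44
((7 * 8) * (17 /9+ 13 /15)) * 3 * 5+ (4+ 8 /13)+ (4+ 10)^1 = 90998/39 = 2333.28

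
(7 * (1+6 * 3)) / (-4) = -133/4 = -33.25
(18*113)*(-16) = -32544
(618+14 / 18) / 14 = 5569/126 = 44.20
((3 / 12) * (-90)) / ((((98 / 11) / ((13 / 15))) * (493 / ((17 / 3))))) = -143/5684 = -0.03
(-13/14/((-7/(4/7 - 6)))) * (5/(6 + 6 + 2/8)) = -4940/16807 = -0.29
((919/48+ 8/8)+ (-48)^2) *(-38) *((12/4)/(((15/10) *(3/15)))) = -10598105/12 = -883175.42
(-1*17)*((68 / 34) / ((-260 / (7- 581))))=-4879/65 = -75.06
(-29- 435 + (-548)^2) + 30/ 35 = 2098886/7 = 299840.86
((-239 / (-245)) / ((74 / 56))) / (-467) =-956/604765 = 0.00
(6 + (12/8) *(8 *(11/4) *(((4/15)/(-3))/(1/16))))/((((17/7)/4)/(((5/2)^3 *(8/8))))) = -1053.43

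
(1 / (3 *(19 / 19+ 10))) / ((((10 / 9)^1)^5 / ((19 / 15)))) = 124659/5500000 = 0.02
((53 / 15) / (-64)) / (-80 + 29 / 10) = 53/74016 = 0.00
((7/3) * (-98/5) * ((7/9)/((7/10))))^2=1882384/729 = 2582.15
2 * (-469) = -938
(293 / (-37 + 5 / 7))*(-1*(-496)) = -508648/127 = -4005.10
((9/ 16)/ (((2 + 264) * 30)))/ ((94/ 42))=9/285760 = 0.00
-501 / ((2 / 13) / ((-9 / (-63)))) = -6513/14 = -465.21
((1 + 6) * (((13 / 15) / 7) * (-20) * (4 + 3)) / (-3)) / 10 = 182/45 = 4.04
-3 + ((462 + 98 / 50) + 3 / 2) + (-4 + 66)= 524.46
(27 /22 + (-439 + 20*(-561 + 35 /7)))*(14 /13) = -1779897/143 = -12446.83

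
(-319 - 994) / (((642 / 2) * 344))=-1313/110424 = -0.01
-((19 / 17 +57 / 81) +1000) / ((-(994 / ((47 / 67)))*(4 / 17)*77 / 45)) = 27015365/15384138 = 1.76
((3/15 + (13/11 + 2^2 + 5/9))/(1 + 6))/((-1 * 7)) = -2939/24255 = -0.12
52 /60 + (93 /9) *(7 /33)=3.06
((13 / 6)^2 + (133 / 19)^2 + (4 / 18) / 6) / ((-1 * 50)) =-5803/5400 = -1.07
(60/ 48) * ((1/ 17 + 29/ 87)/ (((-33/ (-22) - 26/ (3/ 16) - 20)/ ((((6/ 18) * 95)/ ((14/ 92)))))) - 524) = -9596735/14637 = -655.65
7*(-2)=-14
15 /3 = 5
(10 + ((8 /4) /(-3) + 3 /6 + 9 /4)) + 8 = 241/12 = 20.08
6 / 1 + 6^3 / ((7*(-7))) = 78/49 = 1.59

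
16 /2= 8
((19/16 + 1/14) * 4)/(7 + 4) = 141/308 = 0.46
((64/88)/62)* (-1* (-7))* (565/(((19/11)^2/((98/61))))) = 17053960/682651 = 24.98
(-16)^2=256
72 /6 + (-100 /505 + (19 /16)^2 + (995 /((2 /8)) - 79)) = 101205869/25856 = 3914.21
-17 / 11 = -1.55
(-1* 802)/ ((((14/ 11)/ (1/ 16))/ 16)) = -4411/7 = -630.14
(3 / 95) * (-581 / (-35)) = 249/475 = 0.52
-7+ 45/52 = -6.13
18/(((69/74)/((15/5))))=1332/23 = 57.91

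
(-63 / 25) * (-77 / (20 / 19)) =92169/500 = 184.34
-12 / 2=-6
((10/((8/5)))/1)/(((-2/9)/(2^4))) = -450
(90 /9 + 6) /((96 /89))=89/6 = 14.83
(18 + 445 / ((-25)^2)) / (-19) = -2339/2375 = -0.98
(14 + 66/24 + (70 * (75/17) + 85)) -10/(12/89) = 336.41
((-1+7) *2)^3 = 1728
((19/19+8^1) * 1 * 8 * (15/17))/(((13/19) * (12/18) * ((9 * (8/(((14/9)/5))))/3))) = 1.81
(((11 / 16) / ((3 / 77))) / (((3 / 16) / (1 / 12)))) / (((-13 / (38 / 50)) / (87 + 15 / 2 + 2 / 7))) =-3050773/70200 = -43.46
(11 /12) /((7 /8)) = 22/21 = 1.05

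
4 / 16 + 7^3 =1373/4 = 343.25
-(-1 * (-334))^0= -1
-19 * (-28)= 532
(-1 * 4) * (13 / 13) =-4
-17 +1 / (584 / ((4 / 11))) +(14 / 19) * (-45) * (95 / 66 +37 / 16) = -17259241/122056 = -141.40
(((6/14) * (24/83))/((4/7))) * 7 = 126/83 = 1.52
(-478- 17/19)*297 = -2702403/19 = -142231.74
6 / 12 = 1/2 = 0.50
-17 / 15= -1.13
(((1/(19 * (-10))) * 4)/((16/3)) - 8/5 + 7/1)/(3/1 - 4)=-4101/760 = -5.40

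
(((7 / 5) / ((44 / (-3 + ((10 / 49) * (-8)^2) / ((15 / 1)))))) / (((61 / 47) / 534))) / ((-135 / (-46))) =-30113417/3170475 = -9.50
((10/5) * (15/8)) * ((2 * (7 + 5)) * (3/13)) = 270/13 = 20.77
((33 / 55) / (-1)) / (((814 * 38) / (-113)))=339/154660 = 0.00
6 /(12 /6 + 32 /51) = 2.28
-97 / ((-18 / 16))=776/9 = 86.22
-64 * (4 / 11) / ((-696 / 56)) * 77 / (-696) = -1568/7569 = -0.21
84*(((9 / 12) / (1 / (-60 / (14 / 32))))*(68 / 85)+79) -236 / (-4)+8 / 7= -1511/7 = -215.86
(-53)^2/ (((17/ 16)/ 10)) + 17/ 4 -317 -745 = 25379.90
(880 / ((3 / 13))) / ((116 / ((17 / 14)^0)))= 2860/87 = 32.87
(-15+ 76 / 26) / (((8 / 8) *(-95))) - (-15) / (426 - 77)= 73318/431015 = 0.17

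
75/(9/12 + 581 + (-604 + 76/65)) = -6500/1827 = -3.56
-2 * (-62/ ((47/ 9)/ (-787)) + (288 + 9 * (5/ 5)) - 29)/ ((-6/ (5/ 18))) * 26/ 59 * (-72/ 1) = -234905840/8319 = -28237.27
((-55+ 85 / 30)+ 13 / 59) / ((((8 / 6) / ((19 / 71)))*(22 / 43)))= -211603/10384 = -20.38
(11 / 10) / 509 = 11/5090 = 0.00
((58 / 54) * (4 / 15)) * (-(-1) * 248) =28768/405 = 71.03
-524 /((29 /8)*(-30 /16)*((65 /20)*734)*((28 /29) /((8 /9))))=0.03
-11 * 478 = -5258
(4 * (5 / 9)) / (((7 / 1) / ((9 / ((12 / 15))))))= 25/7 = 3.57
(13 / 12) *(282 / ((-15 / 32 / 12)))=-39104/5 = -7820.80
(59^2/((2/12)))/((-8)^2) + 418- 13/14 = 166525/224 = 743.42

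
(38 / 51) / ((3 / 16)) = 608/153 = 3.97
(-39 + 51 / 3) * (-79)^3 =10846858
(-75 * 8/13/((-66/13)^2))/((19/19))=-650/363 = -1.79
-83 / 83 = -1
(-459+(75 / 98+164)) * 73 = -2104955/98 = -21479.13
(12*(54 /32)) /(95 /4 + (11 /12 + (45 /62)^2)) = 233523/290531 = 0.80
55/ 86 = 0.64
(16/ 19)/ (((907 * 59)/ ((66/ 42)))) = 176/7117229 = 0.00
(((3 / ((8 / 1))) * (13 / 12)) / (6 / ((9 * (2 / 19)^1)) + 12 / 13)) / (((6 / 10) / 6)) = 2535/4528 = 0.56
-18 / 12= -3/2 = -1.50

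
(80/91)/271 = 80/24661 = 0.00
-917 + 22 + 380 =-515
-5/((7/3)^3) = -135/343 = -0.39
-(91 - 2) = -89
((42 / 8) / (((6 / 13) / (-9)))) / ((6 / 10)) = -1365/8 = -170.62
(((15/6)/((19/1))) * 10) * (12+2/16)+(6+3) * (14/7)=5161/152 = 33.95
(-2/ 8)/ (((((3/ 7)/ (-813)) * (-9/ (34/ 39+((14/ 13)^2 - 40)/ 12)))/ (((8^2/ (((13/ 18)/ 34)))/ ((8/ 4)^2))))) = 618664816/6591 = 93865.09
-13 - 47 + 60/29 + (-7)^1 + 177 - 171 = -1709/29 = -58.93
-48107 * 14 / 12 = -336749/6 = -56124.83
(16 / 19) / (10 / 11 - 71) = -176/14649 = -0.01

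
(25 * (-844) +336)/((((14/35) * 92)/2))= -25955/23 = -1128.48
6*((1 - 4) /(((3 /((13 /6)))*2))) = -13/2 = -6.50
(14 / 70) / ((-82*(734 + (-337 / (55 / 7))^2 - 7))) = -605/636652592 = 0.00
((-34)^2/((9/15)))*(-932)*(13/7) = -70030480/21 = -3334784.76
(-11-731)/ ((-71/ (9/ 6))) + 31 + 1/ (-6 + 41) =116061/2485 = 46.70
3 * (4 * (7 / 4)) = 21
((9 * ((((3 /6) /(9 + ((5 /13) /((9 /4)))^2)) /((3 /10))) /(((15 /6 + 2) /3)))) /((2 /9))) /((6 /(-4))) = -410670/123601 = -3.32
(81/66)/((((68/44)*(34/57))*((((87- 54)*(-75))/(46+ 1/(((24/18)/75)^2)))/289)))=-8782731/17600 = -499.02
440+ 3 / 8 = 3523/8 = 440.38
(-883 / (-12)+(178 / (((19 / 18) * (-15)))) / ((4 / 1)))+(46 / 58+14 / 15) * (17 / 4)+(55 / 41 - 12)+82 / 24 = 96059137/1355460 = 70.87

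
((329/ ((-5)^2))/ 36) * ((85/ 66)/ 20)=5593/237600 = 0.02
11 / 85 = 0.13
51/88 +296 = 26099/88 = 296.58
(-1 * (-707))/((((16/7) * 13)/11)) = 54439/208 = 261.73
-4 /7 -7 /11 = -93/77 = -1.21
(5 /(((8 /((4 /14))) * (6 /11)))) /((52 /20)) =275/2184 = 0.13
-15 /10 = -3/2 = -1.50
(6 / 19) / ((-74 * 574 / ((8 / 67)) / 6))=-72/13517987 = 0.00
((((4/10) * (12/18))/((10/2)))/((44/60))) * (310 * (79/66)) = 9796/363 = 26.99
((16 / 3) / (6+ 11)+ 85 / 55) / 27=1043/15147 = 0.07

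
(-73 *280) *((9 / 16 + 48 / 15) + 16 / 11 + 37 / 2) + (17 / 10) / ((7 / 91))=-26661487/55 = -484754.31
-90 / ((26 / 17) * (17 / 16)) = -55.38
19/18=1.06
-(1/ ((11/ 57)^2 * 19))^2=-29241/14641 = -2.00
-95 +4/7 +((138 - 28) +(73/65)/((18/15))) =9013/546 = 16.51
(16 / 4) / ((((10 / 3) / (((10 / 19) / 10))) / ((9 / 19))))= 54/1805 = 0.03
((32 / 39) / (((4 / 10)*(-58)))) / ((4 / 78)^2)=-390/29 = -13.45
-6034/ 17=-354.94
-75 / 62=-1.21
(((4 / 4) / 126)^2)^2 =1/252047376 = 0.00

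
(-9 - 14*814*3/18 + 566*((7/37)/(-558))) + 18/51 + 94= -318370910/175491 = -1814.17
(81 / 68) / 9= 9/68 = 0.13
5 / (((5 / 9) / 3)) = 27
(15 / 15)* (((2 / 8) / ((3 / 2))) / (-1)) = -1/6 = -0.17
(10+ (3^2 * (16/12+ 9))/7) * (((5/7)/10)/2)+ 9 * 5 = 8983/196 = 45.83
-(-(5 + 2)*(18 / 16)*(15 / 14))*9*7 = 8505/16 = 531.56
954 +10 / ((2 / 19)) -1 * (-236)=1285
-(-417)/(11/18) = 7506/11 = 682.36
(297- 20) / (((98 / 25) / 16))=55400/49 = 1130.61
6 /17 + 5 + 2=125/17 = 7.35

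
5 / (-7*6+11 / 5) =-25/199 = -0.13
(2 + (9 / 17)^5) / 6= 2898763/8519142 = 0.34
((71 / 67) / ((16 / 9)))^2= 408321/1149184 = 0.36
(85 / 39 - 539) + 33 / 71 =-1485169/2769 = -536.36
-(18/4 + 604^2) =-729641/2 = -364820.50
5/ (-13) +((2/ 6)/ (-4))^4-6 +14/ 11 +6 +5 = 17459855/2965248 = 5.89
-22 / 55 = -2/5 = -0.40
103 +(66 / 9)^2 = 1411/9 = 156.78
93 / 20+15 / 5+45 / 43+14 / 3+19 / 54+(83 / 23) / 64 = 117676199/8544960 = 13.77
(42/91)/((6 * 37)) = 1/481 = 0.00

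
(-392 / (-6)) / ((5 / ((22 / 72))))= 539/135 = 3.99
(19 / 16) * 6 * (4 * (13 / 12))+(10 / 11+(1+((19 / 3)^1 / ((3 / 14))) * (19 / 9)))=678437/7128 = 95.18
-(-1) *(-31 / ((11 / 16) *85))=-496/935 = -0.53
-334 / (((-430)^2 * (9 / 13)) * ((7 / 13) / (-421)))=11881883/5824350 = 2.04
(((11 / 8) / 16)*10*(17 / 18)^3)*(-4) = -2.90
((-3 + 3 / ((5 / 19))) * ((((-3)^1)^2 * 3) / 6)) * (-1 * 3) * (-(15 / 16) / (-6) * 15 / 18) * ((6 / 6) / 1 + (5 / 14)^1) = -2565/128 = -20.04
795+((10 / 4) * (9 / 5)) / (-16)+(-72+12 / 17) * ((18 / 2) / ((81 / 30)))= 303047/544 = 557.07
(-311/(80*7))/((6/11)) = -3421/3360 = -1.02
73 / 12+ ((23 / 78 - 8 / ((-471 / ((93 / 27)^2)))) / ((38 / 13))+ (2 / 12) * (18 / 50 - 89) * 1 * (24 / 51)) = -430685219/616138650 = -0.70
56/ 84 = 2/3 = 0.67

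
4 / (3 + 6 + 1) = 2/5 = 0.40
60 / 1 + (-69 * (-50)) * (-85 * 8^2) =-18767940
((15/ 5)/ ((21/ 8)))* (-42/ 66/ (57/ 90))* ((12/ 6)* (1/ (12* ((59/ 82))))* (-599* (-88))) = -15717760/1121 = -14021.20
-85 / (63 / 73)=-6205/63 = -98.49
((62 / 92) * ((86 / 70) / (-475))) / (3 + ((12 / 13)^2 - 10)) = 225277/794575250 = 0.00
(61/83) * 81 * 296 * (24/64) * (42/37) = 622566/83 = 7500.80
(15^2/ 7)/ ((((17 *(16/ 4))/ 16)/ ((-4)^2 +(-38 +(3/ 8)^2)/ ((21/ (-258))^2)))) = -59129775/1372 = -43097.50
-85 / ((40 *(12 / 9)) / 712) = -4539/4 = -1134.75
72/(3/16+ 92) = 1152/1475 = 0.78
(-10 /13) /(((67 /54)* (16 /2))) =-135/1742 = -0.08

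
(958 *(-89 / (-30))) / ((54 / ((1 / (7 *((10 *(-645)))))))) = -42631/36571500 = 0.00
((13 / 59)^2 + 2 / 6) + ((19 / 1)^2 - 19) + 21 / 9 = 3599861/10443 = 344.72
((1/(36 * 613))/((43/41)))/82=1/1897848 = 0.00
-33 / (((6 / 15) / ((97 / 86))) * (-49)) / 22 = 1455/16856 = 0.09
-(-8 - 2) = 10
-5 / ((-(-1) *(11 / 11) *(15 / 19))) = -19/3 = -6.33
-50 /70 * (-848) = 4240/7 = 605.71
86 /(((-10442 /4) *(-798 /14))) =172/297597 = 0.00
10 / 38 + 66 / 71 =1609/1349 = 1.19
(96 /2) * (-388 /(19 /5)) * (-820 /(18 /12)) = 50905600/19 = 2679242.11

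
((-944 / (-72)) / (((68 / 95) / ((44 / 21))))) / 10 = 12331/3213 = 3.84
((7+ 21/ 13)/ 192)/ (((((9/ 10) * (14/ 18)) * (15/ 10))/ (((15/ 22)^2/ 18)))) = 125/113256 = 0.00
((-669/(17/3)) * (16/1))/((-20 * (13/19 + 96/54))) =1372788/35785 = 38.36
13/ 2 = 6.50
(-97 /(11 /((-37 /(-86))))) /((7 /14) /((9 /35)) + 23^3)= -32301/103606393 = 0.00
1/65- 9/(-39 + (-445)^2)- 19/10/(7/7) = -2425387/1286909 = -1.88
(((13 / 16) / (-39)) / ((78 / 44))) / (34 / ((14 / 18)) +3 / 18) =-77/287508 = 0.00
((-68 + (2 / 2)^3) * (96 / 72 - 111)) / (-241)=-22043/723 = -30.49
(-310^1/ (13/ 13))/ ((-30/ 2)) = 62/3 = 20.67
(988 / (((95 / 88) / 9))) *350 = 2882880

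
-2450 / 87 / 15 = -490/261 = -1.88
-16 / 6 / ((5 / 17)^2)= -2312/75 = -30.83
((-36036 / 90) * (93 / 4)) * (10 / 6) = -31031/2 = -15515.50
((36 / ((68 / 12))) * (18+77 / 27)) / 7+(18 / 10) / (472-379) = 349417/18445 = 18.94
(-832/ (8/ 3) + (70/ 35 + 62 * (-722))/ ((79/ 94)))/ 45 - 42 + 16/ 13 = -56903738/46215 = -1231.28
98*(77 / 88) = 343/4 = 85.75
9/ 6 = 3/2 = 1.50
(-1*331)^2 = 109561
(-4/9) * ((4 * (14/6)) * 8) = -896/27 = -33.19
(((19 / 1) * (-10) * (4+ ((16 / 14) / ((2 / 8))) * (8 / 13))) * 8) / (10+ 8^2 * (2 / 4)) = -471200/1911 = -246.57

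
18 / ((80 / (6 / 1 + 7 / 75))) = 1371/1000 = 1.37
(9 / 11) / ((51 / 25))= 75/187 = 0.40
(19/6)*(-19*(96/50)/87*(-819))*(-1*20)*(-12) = 37844352/145 = 260995.53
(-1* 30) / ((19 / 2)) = -60/19 = -3.16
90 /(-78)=-15/13 = -1.15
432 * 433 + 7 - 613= 186450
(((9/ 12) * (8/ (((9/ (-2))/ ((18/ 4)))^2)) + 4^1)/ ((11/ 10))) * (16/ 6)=800/33 = 24.24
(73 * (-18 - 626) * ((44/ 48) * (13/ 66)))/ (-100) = 84.88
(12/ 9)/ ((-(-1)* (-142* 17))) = -2/3621 = 0.00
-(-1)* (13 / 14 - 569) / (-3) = 2651/14 = 189.36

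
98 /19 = 5.16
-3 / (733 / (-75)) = 225/733 = 0.31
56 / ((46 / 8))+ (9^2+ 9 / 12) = 8417/92 = 91.49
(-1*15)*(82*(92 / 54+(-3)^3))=280030/9 = 31114.44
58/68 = 29/34 = 0.85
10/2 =5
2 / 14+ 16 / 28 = 5/7 = 0.71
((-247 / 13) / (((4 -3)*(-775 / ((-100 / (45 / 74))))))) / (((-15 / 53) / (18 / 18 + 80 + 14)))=5663368/4185 = 1353.25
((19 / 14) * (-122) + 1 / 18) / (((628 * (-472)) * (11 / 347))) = 7236685/410832576 = 0.02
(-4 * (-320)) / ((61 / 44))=56320/61 = 923.28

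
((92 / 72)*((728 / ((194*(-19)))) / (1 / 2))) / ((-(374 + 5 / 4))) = 33488/24897087 = 0.00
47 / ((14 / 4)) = 94/7 = 13.43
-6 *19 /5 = -114/5 = -22.80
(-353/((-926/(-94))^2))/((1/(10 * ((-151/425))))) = 235492654/18221365 = 12.92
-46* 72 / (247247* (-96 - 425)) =3312/128815687 = 0.00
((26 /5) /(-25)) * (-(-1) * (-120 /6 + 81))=-1586/125 = -12.69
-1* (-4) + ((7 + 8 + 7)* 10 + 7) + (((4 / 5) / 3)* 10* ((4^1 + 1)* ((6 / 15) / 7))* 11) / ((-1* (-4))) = 4895/21 = 233.10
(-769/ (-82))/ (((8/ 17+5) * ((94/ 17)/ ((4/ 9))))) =222241/1612899 = 0.14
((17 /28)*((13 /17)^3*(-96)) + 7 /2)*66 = -1489.24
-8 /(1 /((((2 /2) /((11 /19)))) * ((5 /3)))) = -760/33 = -23.03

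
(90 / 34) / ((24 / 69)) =1035/136 = 7.61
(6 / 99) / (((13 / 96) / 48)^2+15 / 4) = 0.02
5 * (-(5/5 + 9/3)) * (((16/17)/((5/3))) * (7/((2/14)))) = -9408/17 = -553.41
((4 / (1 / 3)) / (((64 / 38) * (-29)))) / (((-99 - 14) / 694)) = 19779/13108 = 1.51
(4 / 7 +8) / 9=20/21 = 0.95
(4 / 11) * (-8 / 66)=-0.04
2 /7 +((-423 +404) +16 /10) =-599/35 = -17.11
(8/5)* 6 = 48/5 = 9.60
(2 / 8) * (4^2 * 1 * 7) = 28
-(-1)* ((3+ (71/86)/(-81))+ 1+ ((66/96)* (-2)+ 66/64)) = 406375/111456 = 3.65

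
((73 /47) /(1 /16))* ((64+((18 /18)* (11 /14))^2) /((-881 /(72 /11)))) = -266268960/22318373 = -11.93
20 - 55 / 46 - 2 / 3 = 2503/138 = 18.14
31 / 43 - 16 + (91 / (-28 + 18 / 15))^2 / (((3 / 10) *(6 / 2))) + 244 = 839198045/3474486 = 241.53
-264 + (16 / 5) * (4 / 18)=-11848/45 = -263.29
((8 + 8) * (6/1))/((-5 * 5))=-96/25 = -3.84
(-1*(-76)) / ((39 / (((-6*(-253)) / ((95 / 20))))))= 8096/13 = 622.77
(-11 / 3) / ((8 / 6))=-11/4 = -2.75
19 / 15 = 1.27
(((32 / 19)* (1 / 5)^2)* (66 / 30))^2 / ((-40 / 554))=-8580352/28203125 = -0.30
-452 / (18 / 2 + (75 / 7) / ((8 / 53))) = -5.65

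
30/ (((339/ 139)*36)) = 695/2034 = 0.34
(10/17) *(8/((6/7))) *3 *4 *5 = 5600/17 = 329.41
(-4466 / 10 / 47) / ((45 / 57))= -42427/3525 = -12.04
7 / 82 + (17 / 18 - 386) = -384.97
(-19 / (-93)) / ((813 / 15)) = 95/25203 = 0.00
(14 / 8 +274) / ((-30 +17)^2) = 1103/676 = 1.63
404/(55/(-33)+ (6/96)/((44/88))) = -9696/37 = -262.05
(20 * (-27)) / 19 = -540/19 = -28.42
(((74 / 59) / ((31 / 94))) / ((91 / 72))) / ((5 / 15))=1502496/166439 = 9.03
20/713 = 0.03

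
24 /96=0.25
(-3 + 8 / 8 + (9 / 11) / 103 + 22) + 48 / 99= 69655/3399 = 20.49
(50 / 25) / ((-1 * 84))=-1/42 = -0.02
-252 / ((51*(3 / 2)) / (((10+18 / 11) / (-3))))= 7168/561 = 12.78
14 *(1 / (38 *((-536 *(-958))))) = 7/9756272 = 0.00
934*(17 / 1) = 15878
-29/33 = -0.88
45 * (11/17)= 495/17 = 29.12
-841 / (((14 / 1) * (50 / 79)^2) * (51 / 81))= -141714387/595000 = -238.18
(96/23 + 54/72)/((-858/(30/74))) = -2265/973544 = 0.00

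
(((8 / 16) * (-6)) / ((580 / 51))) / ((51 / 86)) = -129/290 = -0.44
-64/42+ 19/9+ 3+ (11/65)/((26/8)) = 193742/53235 = 3.64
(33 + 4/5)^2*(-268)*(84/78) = -329725.76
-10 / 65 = -2/13 = -0.15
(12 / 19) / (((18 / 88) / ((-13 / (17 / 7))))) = -16016/969 = -16.53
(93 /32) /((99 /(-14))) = -217/528 = -0.41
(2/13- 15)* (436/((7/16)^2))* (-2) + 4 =43086324/637 = 67639.44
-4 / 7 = -0.57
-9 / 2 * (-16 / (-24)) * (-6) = 18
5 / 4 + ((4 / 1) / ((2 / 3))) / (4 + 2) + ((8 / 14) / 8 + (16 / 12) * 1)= 307/84 = 3.65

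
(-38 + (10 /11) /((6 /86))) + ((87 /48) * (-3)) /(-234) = -114155/4576 = -24.95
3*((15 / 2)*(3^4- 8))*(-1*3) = -9855/2 = -4927.50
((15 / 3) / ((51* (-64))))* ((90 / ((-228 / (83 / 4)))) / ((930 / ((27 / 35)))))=747/71773184 = 0.00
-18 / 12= -3/2 = -1.50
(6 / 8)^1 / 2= 3/8 = 0.38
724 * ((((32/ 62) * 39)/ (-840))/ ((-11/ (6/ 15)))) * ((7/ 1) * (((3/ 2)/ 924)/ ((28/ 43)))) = 101179/9189950 = 0.01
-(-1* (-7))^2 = -49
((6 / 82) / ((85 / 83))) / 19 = 249/66215 = 0.00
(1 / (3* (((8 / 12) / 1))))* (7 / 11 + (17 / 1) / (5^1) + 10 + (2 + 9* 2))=936/55 = 17.02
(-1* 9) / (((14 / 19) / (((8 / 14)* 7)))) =-342/7 = -48.86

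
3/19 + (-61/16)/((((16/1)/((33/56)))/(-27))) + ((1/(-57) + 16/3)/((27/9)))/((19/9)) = 24781671/5175296 = 4.79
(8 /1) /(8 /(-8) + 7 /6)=48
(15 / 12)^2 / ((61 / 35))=875/976 = 0.90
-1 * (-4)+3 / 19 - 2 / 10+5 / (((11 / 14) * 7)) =5086/1045 = 4.87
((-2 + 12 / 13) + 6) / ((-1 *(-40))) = 8/65 = 0.12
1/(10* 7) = 1/70 = 0.01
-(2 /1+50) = -52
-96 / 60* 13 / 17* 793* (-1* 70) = 1154608/17 = 67918.12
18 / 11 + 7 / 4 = 3.39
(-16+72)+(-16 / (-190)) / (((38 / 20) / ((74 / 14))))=56.23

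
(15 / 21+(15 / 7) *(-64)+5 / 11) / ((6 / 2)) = -3490/77 = -45.32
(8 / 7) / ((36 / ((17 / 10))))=17/315 = 0.05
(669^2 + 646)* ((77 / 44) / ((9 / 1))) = 3137449/36 = 87151.36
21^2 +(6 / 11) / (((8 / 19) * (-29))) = 562659/1276 = 440.96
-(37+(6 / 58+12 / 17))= -18640/493 = -37.81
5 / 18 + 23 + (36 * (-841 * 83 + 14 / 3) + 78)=-45227497/18 = -2512638.72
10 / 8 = 5/4 = 1.25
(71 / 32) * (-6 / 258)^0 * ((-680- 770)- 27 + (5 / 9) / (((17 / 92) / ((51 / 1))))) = -2936.89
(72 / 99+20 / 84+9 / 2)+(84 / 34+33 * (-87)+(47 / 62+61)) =-341022586/121737 = -2801.31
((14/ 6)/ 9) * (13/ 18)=91/486 = 0.19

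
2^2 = 4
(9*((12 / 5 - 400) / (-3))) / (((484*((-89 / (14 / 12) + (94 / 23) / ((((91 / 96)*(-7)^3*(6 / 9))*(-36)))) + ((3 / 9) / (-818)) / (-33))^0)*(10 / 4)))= 2982/3025 = 0.99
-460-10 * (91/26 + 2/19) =-9425/19 = -496.05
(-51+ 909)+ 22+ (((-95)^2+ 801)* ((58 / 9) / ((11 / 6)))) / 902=13666948/14883 = 918.29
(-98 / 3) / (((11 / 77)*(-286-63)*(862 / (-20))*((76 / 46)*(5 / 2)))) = -31556/8573883 = 0.00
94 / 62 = 47/31 = 1.52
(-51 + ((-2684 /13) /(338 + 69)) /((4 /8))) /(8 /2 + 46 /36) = -9.86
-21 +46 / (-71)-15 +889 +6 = 858.35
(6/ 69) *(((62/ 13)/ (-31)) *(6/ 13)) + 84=326484/3887 = 83.99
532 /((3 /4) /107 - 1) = -227696/425 = -535.76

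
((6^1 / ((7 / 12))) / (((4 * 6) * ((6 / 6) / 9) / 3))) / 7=81/49 = 1.65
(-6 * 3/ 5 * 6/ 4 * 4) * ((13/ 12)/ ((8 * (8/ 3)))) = -351/320 = -1.10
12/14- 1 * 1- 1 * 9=-64/7 = -9.14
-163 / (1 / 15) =-2445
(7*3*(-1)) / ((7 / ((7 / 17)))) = -21/17 = -1.24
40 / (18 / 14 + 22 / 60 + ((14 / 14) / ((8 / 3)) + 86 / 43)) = 33600/3383 = 9.93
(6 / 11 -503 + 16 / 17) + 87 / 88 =-748785/1496 = -500.52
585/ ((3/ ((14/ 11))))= 2730/11 = 248.18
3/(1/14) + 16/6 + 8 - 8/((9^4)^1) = 345538/6561 = 52.67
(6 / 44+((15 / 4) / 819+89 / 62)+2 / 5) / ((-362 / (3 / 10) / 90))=-33118461/224664440 = -0.15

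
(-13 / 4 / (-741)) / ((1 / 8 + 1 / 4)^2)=16/513 = 0.03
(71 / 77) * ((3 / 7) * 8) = 1704/539 = 3.16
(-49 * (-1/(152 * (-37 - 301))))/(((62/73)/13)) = -3577/245024 = -0.01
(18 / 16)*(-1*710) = -3195/4 = -798.75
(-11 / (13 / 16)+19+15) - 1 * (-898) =11940/13 = 918.46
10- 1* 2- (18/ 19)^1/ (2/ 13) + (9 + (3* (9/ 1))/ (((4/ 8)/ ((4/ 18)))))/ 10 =749/190 = 3.94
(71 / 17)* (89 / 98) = 6319/1666 = 3.79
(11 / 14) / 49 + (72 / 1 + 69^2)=3315449/686 = 4833.02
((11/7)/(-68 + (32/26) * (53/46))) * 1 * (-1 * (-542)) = -891319/69678 = -12.79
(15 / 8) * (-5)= -75/8 = -9.38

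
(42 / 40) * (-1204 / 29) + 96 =7599/145 = 52.41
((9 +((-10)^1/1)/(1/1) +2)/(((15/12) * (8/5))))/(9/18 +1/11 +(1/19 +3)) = 209/1523 = 0.14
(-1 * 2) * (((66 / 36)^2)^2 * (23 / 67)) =-7.76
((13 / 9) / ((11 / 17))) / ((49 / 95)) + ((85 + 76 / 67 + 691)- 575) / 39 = 40185676/4225221 = 9.51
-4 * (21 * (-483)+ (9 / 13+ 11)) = 526828/13 = 40525.23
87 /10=8.70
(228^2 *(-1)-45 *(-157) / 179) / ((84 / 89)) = -275842773/5012 = -55036.47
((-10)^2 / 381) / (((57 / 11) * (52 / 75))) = 6875/94107 = 0.07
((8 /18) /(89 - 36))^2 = 16/227529 = 0.00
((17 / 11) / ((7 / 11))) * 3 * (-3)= -21.86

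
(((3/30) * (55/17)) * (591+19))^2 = 11256025/289 = 38948.18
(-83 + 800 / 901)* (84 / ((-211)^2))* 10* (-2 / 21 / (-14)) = -422760/40113421 = -0.01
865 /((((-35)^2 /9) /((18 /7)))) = 28026/1715 = 16.34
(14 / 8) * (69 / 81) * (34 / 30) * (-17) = -46529/1620 = -28.72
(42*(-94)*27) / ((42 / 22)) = -55836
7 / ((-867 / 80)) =-560/867 = -0.65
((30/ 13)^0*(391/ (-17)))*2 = -46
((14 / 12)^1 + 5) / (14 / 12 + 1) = 37/13 = 2.85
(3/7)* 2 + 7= 55/7 = 7.86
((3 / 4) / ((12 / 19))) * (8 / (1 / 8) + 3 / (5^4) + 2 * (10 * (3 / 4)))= 469091/5000 = 93.82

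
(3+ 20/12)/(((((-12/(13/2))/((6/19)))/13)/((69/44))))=-27209/1672 = -16.27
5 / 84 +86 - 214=-10747/84 = -127.94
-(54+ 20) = -74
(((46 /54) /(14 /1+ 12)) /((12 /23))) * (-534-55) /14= -311581/117936 = -2.64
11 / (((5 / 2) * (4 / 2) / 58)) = 638/5 = 127.60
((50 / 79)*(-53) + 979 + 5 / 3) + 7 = 226127/237 = 954.12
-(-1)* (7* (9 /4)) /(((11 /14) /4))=882/11 = 80.18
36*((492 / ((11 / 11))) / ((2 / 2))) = 17712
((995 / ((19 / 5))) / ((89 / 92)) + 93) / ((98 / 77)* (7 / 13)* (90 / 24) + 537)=175879418/260950047 = 0.67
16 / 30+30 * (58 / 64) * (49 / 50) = 2609/96 = 27.18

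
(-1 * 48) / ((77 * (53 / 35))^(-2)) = -16314672/25 = -652586.88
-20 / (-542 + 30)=5/128 = 0.04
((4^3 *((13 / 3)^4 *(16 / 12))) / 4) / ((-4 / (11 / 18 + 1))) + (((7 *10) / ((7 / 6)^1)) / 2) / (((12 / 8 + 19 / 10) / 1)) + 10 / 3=-112192604/37179 = -3017.63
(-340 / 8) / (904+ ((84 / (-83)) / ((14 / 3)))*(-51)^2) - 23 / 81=-1869299/4570668 = -0.41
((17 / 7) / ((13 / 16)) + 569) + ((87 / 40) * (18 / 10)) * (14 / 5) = 26524271/45500 = 582.95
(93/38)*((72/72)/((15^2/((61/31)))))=0.02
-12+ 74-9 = 53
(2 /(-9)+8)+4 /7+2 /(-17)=8816/1071 = 8.23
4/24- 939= -5633/6 = -938.83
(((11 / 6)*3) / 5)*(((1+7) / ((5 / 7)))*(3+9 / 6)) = 1386/25 = 55.44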